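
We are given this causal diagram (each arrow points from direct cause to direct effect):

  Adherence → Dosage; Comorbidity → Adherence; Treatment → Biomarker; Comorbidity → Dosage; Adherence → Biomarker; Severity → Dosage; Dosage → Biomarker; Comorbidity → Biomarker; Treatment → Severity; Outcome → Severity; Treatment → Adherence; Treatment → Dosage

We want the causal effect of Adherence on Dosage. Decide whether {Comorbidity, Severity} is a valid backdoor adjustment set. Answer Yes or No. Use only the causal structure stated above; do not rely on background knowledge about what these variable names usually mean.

Backdoor paths from Adherence to Dosage (paths whose first edge points into Adherence):
  P1: Adherence <- Treatment -> Severity -> Dosage
  P2: Adherence <- Treatment -> Dosage
  P3: Adherence <- Treatment -> Biomarker <- Comorbidity -> Dosage
  P4: Adherence <- Treatment -> Biomarker <- Dosage
  P5: Adherence <- Comorbidity -> Dosage
  P6: Adherence <- Comorbidity -> Biomarker <- Treatment -> Severity -> Dosage
  P7: Adherence <- Comorbidity -> Biomarker <- Treatment -> Dosage
  P8: Adherence <- Comorbidity -> Biomarker <- Dosage
Condition 1 (no descendant of Adherence in the set): holds — descendants of Adherence are {Biomarker, Dosage}; none are in {Comorbidity, Severity}.
Condition 2 (every backdoor path blocked by {Comorbidity, Severity}):
  P1: blocked at chain node Severity ∈ conditioning set.
  P2: open — no interior node is in the conditioning set.
  P3: blocked at collider Biomarker (neither it nor any descendant is in the conditioning set).
  P4: blocked at collider Biomarker (neither it nor any descendant is in the conditioning set).
  P5: blocked at fork node Comorbidity ∈ conditioning set.
  P6: blocked at fork node Comorbidity ∈ conditioning set.
  P7: blocked at fork node Comorbidity ∈ conditioning set.
  P8: blocked at fork node Comorbidity ∈ conditioning set.
{Comorbidity, Severity} does not satisfy the backdoor criterion.

No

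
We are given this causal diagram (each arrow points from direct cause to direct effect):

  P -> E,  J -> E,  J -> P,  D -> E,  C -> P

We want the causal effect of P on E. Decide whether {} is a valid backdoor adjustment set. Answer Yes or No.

Backdoor paths from P to E (paths whose first edge points into P):
  P1: P <- J -> E
Condition 1 (no descendant of P in the set): holds — descendants of P are {E}; none are in {}.
Condition 2 (every backdoor path blocked by {}):
  P1: open — no interior node is in the conditioning set.
{} does not satisfy the backdoor criterion.

No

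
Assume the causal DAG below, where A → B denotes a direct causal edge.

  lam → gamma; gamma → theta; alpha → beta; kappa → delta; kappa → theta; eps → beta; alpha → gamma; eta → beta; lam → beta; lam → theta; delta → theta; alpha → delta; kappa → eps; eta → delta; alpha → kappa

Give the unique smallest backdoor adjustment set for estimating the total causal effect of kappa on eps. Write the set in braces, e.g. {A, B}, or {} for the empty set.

{}

Variables eligible for adjustment (non-descendants of kappa, excluding kappa and eps): {alpha, eta, gamma, lam}.
Backdoor paths from kappa to eps:
  P1: kappa <- alpha -> gamma <- lam -> beta <- eps
  P2: kappa <- alpha -> gamma <- lam -> theta <- delta <- eta -> beta <- eps
  P3: kappa <- alpha -> gamma -> theta <- lam -> beta <- eps
  P4: kappa <- alpha -> gamma -> theta <- delta <- eta -> beta <- eps
  P5: kappa <- alpha -> delta <- eta -> beta <- eps
  P6: kappa <- alpha -> delta -> theta <- lam -> beta <- eps
  P7: kappa <- alpha -> delta -> theta <- gamma <- lam -> beta <- eps
  P8: kappa <- alpha -> beta <- eps
Each backdoor path contains an unconditioned collider, so every path is already blocked with the empty conditioning set:
  P1: blocked at collider gamma (neither it nor any descendant is in the conditioning set).
  P2: blocked at collider gamma (neither it nor any descendant is in the conditioning set).
  P3: blocked at collider theta (neither it nor any descendant is in the conditioning set).
  P4: blocked at collider theta (neither it nor any descendant is in the conditioning set).
  P5: blocked at collider delta (neither it nor any descendant is in the conditioning set).
  P6: blocked at collider theta (neither it nor any descendant is in the conditioning set).
  P7: blocked at collider theta (neither it nor any descendant is in the conditioning set).
  P8: blocked at collider beta (neither it nor any descendant is in the conditioning set).
The empty set is therefore the unique smallest valid set.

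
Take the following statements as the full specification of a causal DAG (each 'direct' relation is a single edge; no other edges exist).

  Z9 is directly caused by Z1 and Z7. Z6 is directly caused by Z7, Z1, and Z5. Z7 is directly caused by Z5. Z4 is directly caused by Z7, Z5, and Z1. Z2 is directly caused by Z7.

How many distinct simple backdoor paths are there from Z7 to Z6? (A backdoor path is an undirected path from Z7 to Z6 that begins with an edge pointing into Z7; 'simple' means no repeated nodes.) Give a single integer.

A backdoor path from Z7 to Z6 is any simple undirected path whose first edge points into Z7 (i.e. leaves Z7 via a parent).
Parents of Z7: {Z5}.
Enumerating:
  P1: Z7 <- Z5 -> Z6
  P2: Z7 <- Z5 -> Z4 <- Z1 -> Z6
That exhausts the simple backdoor paths. Count: 2.

2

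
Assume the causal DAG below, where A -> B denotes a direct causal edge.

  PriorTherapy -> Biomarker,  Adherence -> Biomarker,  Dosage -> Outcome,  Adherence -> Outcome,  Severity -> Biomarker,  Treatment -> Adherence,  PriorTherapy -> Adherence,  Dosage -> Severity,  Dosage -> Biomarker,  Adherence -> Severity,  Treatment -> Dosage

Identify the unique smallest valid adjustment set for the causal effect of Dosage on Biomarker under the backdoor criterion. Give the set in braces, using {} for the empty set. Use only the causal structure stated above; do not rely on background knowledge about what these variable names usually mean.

Variables eligible for adjustment (non-descendants of Dosage, excluding Dosage and Biomarker): {Adherence, PriorTherapy, Treatment}.
Backdoor paths from Dosage to Biomarker:
  P1: Dosage <- Treatment -> Adherence <- PriorTherapy -> Biomarker
  P2: Dosage <- Treatment -> Adherence -> Severity -> Biomarker
  P3: Dosage <- Treatment -> Adherence -> Biomarker
The empty set is not sufficient: P2 (Dosage <- Treatment -> Adherence -> Severity -> Biomarker) has no collider blocking it and no conditioned non-collider, so it is open.
Try {Treatment}:
  P1: blocked at fork node Treatment ∈ conditioning set.
  P2: blocked at fork node Treatment ∈ conditioning set.
  P3: blocked at fork node Treatment ∈ conditioning set.
{Treatment} contains no descendant of Dosage and blocks every backdoor path.
No other singleton works — e.g. {PriorTherapy} leaves P2 open — so {Treatment} is the unique smallest valid adjustment set.

{Treatment}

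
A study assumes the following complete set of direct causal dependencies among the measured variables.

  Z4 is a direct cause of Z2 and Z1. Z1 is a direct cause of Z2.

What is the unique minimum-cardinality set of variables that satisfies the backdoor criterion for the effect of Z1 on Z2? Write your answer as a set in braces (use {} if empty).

Variables eligible for adjustment (non-descendants of Z1, excluding Z1 and Z2): {Z4}.
Backdoor paths from Z1 to Z2:
  P1: Z1 <- Z4 -> Z2
The empty set is not sufficient: P1 (Z1 <- Z4 -> Z2) has no collider blocking it and no conditioned non-collider, so it is open.
Try {Z4}:
  P1: blocked at fork node Z4 ∈ conditioning set.
{Z4} contains no descendant of Z1 and blocks every backdoor path.
{Z4} is the unique smallest valid adjustment set.

{Z4}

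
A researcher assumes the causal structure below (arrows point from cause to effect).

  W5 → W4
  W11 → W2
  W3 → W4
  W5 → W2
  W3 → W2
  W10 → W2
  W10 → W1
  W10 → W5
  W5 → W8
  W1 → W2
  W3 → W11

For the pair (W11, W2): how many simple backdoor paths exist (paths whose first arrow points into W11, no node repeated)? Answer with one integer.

4

A backdoor path from W11 to W2 is any simple undirected path whose first edge points into W11 (i.e. leaves W11 via a parent).
Parents of W11: {W3}.
Enumerating:
  P1: W11 <- W3 -> W4 <- W5 <- W10 -> W1 -> W2
  P2: W11 <- W3 -> W4 <- W5 <- W10 -> W2
  P3: W11 <- W3 -> W4 <- W5 -> W2
  P4: W11 <- W3 -> W2
That exhausts the simple backdoor paths. Count: 4.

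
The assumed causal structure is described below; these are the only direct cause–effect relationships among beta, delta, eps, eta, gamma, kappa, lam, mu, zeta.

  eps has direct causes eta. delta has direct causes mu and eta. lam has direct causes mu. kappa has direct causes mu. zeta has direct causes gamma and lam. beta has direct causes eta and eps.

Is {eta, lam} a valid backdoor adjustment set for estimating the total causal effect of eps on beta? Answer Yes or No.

Yes

Backdoor paths from eps to beta (paths whose first edge points into eps):
  P1: eps <- eta -> beta
Condition 1 (no descendant of eps in the set): holds — descendants of eps are {beta}; none are in {eta, lam}.
Condition 2 (every backdoor path blocked by {eta, lam}):
  P1: blocked at fork node eta ∈ conditioning set.
{eta, lam} satisfies the backdoor criterion.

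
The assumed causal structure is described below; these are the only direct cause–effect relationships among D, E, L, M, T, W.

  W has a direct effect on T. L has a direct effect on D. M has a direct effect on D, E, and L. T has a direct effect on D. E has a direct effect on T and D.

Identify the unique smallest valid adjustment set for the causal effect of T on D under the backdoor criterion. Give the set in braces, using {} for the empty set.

{E}

Variables eligible for adjustment (non-descendants of T, excluding T and D): {E, L, M, W}.
Backdoor paths from T to D:
  P1: T <- E <- M -> L -> D
  P2: T <- E <- M -> D
  P3: T <- E -> D
The empty set is not sufficient: P1 (T <- E <- M -> L -> D) has no collider blocking it and no conditioned non-collider, so it is open.
Try {E}:
  P1: blocked at chain node E ∈ conditioning set.
  P2: blocked at chain node E ∈ conditioning set.
  P3: blocked at fork node E ∈ conditioning set.
{E} contains no descendant of T and blocks every backdoor path.
No other singleton works — e.g. {W} leaves P1 open — so {E} is the unique smallest valid adjustment set.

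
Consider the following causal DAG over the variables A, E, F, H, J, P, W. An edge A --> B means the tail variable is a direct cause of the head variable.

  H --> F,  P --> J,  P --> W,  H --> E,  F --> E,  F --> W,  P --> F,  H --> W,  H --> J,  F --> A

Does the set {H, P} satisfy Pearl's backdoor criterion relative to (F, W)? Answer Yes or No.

Backdoor paths from F to W (paths whose first edge points into F):
  P1: F <- H -> W
  P2: F <- H -> J <- P -> W
  P3: F <- P -> W
  P4: F <- P -> J <- H -> W
Condition 1 (no descendant of F in the set): holds — descendants of F are {A, E, W}; none are in {H, P}.
Condition 2 (every backdoor path blocked by {H, P}):
  P1: blocked at fork node H ∈ conditioning set.
  P2: blocked at fork node H ∈ conditioning set.
  P3: blocked at fork node P ∈ conditioning set.
  P4: blocked at fork node P ∈ conditioning set.
{H, P} satisfies the backdoor criterion.

Yes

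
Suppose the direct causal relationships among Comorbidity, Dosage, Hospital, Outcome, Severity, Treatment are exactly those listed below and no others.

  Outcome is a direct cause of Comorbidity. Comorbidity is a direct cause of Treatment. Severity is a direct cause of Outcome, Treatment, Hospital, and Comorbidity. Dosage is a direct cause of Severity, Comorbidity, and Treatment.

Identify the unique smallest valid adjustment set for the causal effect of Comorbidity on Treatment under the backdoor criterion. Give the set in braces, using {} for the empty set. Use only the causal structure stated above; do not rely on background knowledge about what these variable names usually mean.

Variables eligible for adjustment (non-descendants of Comorbidity, excluding Comorbidity and Treatment): {Dosage, Hospital, Outcome, Severity}.
Backdoor paths from Comorbidity to Treatment:
  P1: Comorbidity <- Dosage -> Severity -> Treatment
  P2: Comorbidity <- Dosage -> Treatment
  P3: Comorbidity <- Severity <- Dosage -> Treatment
  P4: Comorbidity <- Severity -> Treatment
  P5: Comorbidity <- Outcome <- Severity <- Dosage -> Treatment
  P6: Comorbidity <- Outcome <- Severity -> Treatment
The empty set is not sufficient: P1 (Comorbidity <- Dosage -> Severity -> Treatment) has no collider blocking it and no conditioned non-collider, so it is open.
Try {Dosage, Severity}:
  P1: blocked at fork node Dosage ∈ conditioning set.
  P2: blocked at fork node Dosage ∈ conditioning set.
  P3: blocked at chain node Severity ∈ conditioning set.
  P4: blocked at fork node Severity ∈ conditioning set.
  P5: blocked at chain node Severity ∈ conditioning set.
  P6: blocked at fork node Severity ∈ conditioning set.
{Dosage, Severity} contains no descendant of Comorbidity and blocks every backdoor path.
Every element of {Dosage, Severity} is needed (dropping Dosage leaves P2 open; dropping Severity leaves P4 open), so no proper subset is valid.
Among all size-2 subsets of the eligible variables, only {Dosage, Severity} blocks every backdoor path, so it is the unique smallest valid adjustment set.

{Dosage, Severity}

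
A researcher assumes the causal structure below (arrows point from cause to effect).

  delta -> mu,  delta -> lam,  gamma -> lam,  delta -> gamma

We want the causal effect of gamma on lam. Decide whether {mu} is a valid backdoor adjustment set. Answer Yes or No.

Backdoor paths from gamma to lam (paths whose first edge points into gamma):
  P1: gamma <- delta -> lam
Condition 1 (no descendant of gamma in the set): holds — descendants of gamma are {lam}; none are in {mu}.
Condition 2 (every backdoor path blocked by {mu}):
  P1: open — no interior node is in the conditioning set.
{mu} does not satisfy the backdoor criterion.

No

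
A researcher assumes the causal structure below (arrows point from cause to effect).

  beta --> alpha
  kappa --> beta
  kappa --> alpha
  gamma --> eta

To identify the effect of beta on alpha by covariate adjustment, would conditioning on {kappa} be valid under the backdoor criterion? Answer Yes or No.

Backdoor paths from beta to alpha (paths whose first edge points into beta):
  P1: beta <- kappa -> alpha
Condition 1 (no descendant of beta in the set): holds — descendants of beta are {alpha}; none are in {kappa}.
Condition 2 (every backdoor path blocked by {kappa}):
  P1: blocked at fork node kappa ∈ conditioning set.
{kappa} satisfies the backdoor criterion.

Yes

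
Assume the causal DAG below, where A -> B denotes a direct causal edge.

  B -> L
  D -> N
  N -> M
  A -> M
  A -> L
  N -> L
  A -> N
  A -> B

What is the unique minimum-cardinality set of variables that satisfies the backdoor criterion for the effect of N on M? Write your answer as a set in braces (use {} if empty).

Variables eligible for adjustment (non-descendants of N, excluding N and M): {A, B, D}.
Backdoor paths from N to M:
  P1: N <- A -> M
The empty set is not sufficient: P1 (N <- A -> M) has no collider blocking it and no conditioned non-collider, so it is open.
Try {A}:
  P1: blocked at fork node A ∈ conditioning set.
{A} contains no descendant of N and blocks every backdoor path.
No other singleton works — e.g. {D} leaves P1 open — so {A} is the unique smallest valid adjustment set.

{A}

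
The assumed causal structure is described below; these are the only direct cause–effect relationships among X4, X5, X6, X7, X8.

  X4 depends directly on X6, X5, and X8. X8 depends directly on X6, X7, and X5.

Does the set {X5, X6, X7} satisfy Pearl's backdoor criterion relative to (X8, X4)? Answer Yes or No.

Yes

Backdoor paths from X8 to X4 (paths whose first edge points into X8):
  P1: X8 <- X5 -> X4
  P2: X8 <- X6 -> X4
Condition 1 (no descendant of X8 in the set): holds — descendants of X8 are {X4}; none are in {X5, X6, X7}.
Condition 2 (every backdoor path blocked by {X5, X6, X7}):
  P1: blocked at fork node X5 ∈ conditioning set.
  P2: blocked at fork node X6 ∈ conditioning set.
{X5, X6, X7} satisfies the backdoor criterion.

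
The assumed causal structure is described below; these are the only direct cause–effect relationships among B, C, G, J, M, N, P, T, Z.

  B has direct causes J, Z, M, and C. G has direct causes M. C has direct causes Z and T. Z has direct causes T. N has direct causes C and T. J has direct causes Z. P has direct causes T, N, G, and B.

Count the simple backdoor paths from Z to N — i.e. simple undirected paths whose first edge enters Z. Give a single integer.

A backdoor path from Z to N is any simple undirected path whose first edge points into Z (i.e. leaves Z via a parent).
Parents of Z: {T}.
Enumerating:
  P1: Z <- T -> C -> N
  P2: Z <- T -> C -> B <- M -> G -> P <- N
  P3: Z <- T -> C -> B -> P <- N
  P4: Z <- T -> N
  P5: Z <- T -> P <- G <- M -> B <- C -> N
  P6: Z <- T -> P <- N
  P7: Z <- T -> P <- B <- C -> N
That exhausts the simple backdoor paths. Count: 7.

7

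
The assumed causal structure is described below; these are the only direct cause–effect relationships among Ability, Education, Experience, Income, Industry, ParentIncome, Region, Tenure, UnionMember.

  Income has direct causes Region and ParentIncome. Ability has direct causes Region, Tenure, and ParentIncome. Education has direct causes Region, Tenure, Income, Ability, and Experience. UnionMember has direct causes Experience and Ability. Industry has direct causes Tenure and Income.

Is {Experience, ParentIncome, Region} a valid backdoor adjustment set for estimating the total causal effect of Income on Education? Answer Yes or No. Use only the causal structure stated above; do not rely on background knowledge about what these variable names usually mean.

Yes

Backdoor paths from Income to Education (paths whose first edge points into Income):
  P1: Income <- Region -> Ability <- Tenure -> Education
  P2: Income <- Region -> Ability -> UnionMember <- Experience -> Education
  P3: Income <- Region -> Ability -> Education
  P4: Income <- Region -> Education
  P5: Income <- ParentIncome -> Ability <- Region -> Education
  P6: Income <- ParentIncome -> Ability <- Tenure -> Education
  P7: Income <- ParentIncome -> Ability -> UnionMember <- Experience -> Education
  P8: Income <- ParentIncome -> Ability -> Education
Condition 1 (no descendant of Income in the set): holds — descendants of Income are {Education, Industry}; none are in {Experience, ParentIncome, Region}.
Condition 2 (every backdoor path blocked by {Experience, ParentIncome, Region}):
  P1: blocked at fork node Region ∈ conditioning set.
  P2: blocked at fork node Region ∈ conditioning set.
  P3: blocked at fork node Region ∈ conditioning set.
  P4: blocked at fork node Region ∈ conditioning set.
  P5: blocked at fork node ParentIncome ∈ conditioning set.
  P6: blocked at fork node ParentIncome ∈ conditioning set.
  P7: blocked at fork node ParentIncome ∈ conditioning set.
  P8: blocked at fork node ParentIncome ∈ conditioning set.
{Experience, ParentIncome, Region} satisfies the backdoor criterion.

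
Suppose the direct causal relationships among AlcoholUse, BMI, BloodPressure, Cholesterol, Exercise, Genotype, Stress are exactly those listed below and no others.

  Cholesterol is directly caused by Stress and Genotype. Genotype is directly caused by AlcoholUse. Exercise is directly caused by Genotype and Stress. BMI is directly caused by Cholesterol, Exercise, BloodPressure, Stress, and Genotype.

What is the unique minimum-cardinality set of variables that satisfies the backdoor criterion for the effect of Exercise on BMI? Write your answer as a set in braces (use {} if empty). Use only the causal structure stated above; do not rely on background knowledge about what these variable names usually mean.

Variables eligible for adjustment (non-descendants of Exercise, excluding Exercise and BMI): {AlcoholUse, BloodPressure, Cholesterol, Genotype, Stress}.
Backdoor paths from Exercise to BMI:
  P1: Exercise <- Genotype -> Cholesterol <- Stress -> BMI
  P2: Exercise <- Genotype -> Cholesterol -> BMI
  P3: Exercise <- Genotype -> BMI
  P4: Exercise <- Stress -> Cholesterol <- Genotype -> BMI
  P5: Exercise <- Stress -> Cholesterol -> BMI
  P6: Exercise <- Stress -> BMI
The empty set is not sufficient: P2 (Exercise <- Genotype -> Cholesterol -> BMI) has no collider blocking it and no conditioned non-collider, so it is open.
Try {Genotype, Stress}:
  P1: blocked at fork node Genotype ∈ conditioning set.
  P2: blocked at fork node Genotype ∈ conditioning set.
  P3: blocked at fork node Genotype ∈ conditioning set.
  P4: blocked at fork node Stress ∈ conditioning set.
  P5: blocked at fork node Stress ∈ conditioning set.
  P6: blocked at fork node Stress ∈ conditioning set.
{Genotype, Stress} contains no descendant of Exercise and blocks every backdoor path.
Every element of {Genotype, Stress} is needed (dropping Genotype leaves P2 open; dropping Stress leaves P5 open), so no proper subset is valid.
Among all size-2 subsets of the eligible variables, only {Genotype, Stress} blocks every backdoor path, so it is the unique smallest valid adjustment set.

{Genotype, Stress}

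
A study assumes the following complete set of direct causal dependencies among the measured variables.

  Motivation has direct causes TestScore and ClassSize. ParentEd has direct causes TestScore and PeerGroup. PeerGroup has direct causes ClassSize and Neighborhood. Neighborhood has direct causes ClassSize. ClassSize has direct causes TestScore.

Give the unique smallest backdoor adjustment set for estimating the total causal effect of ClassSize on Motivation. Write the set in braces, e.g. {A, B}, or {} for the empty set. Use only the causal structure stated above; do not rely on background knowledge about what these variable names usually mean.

Variables eligible for adjustment (non-descendants of ClassSize, excluding ClassSize and Motivation): {TestScore}.
Backdoor paths from ClassSize to Motivation:
  P1: ClassSize <- TestScore -> Motivation
The empty set is not sufficient: P1 (ClassSize <- TestScore -> Motivation) has no collider blocking it and no conditioned non-collider, so it is open.
Try {TestScore}:
  P1: blocked at fork node TestScore ∈ conditioning set.
{TestScore} contains no descendant of ClassSize and blocks every backdoor path.
{TestScore} is the unique smallest valid adjustment set.

{TestScore}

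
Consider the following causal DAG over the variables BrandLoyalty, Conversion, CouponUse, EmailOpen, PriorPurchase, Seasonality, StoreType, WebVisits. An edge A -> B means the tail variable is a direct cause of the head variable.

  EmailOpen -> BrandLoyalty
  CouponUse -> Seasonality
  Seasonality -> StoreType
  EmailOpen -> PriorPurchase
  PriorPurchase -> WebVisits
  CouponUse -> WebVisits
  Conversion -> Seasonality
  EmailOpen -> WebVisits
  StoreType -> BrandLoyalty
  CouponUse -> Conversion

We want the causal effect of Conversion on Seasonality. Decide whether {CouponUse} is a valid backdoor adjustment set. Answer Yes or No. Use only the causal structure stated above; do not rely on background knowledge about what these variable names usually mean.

Yes

Backdoor paths from Conversion to Seasonality (paths whose first edge points into Conversion):
  P1: Conversion <- CouponUse -> WebVisits <- EmailOpen -> BrandLoyalty <- StoreType <- Seasonality
  P2: Conversion <- CouponUse -> WebVisits <- PriorPurchase <- EmailOpen -> BrandLoyalty <- StoreType <- Seasonality
  P3: Conversion <- CouponUse -> Seasonality
Condition 1 (no descendant of Conversion in the set): holds — descendants of Conversion are {BrandLoyalty, Seasonality, StoreType}; none are in {CouponUse}.
Condition 2 (every backdoor path blocked by {CouponUse}):
  P1: blocked at fork node CouponUse ∈ conditioning set.
  P2: blocked at fork node CouponUse ∈ conditioning set.
  P3: blocked at fork node CouponUse ∈ conditioning set.
{CouponUse} satisfies the backdoor criterion.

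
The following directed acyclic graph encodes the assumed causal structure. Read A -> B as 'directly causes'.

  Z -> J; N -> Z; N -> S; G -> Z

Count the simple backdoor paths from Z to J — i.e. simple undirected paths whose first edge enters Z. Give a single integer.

A backdoor path from Z to J is any simple undirected path whose first edge points into Z (i.e. leaves Z via a parent).
Parents of Z: {G, N}.
No simple path from any parent of Z reaches J without revisiting Z, so there are no backdoor paths.

0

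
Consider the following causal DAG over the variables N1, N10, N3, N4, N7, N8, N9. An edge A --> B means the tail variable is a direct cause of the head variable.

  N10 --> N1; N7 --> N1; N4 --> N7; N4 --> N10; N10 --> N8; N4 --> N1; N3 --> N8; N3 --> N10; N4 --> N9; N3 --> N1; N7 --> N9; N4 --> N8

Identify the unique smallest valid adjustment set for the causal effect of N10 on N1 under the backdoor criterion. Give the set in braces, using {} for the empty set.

Variables eligible for adjustment (non-descendants of N10, excluding N10 and N1): {N3, N4, N7, N9}.
Backdoor paths from N10 to N1:
  P1: N10 <- N3 -> N1
  P2: N10 <- N3 -> N8 <- N4 -> N7 -> N1
  P3: N10 <- N3 -> N8 <- N4 -> N1
  P4: N10 <- N3 -> N8 <- N4 -> N9 <- N7 -> N1
  P5: N10 <- N4 -> N7 -> N1
  P6: N10 <- N4 -> N1
  P7: N10 <- N4 -> N9 <- N7 -> N1
  P8: N10 <- N4 -> N8 <- N3 -> N1
The empty set is not sufficient: P1 (N10 <- N3 -> N1) has no collider blocking it and no conditioned non-collider, so it is open.
Try {N3, N4}:
  P1: blocked at fork node N3 ∈ conditioning set.
  P2: blocked at fork node N3 ∈ conditioning set.
  P3: blocked at fork node N3 ∈ conditioning set.
  P4: blocked at fork node N3 ∈ conditioning set.
  P5: blocked at fork node N4 ∈ conditioning set.
  P6: blocked at fork node N4 ∈ conditioning set.
  P7: blocked at fork node N4 ∈ conditioning set.
  P8: blocked at fork node N4 ∈ conditioning set.
{N3, N4} contains no descendant of N10 and blocks every backdoor path.
Every element of {N3, N4} is needed (dropping N3 leaves P1 open; dropping N4 leaves P5 open), so no proper subset is valid.
Among all size-2 subsets of the eligible variables, only {N3, N4} blocks every backdoor path, so it is the unique smallest valid adjustment set.

{N3, N4}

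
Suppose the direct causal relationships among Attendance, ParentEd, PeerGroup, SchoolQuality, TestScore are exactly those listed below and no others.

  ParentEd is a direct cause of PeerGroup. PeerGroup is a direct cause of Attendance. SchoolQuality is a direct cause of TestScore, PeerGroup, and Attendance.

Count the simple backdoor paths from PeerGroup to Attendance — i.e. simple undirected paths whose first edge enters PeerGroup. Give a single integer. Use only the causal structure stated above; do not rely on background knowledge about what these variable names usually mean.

A backdoor path from PeerGroup to Attendance is any simple undirected path whose first edge points into PeerGroup (i.e. leaves PeerGroup via a parent).
Parents of PeerGroup: {ParentEd, SchoolQuality}.
Enumerating:
  P1: PeerGroup <- SchoolQuality -> Attendance
That exhausts the simple backdoor paths. Count: 1.

1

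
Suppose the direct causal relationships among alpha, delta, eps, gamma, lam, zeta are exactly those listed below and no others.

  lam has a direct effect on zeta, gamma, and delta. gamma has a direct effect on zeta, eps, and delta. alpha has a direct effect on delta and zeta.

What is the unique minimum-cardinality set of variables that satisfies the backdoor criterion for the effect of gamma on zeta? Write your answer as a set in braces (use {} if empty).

Variables eligible for adjustment (non-descendants of gamma, excluding gamma and zeta): {alpha, lam}.
Backdoor paths from gamma to zeta:
  P1: gamma <- lam -> delta <- alpha -> zeta
  P2: gamma <- lam -> zeta
The empty set is not sufficient: P2 (gamma <- lam -> zeta) has no collider blocking it and no conditioned non-collider, so it is open.
Try {lam}:
  P1: blocked at fork node lam ∈ conditioning set.
  P2: blocked at fork node lam ∈ conditioning set.
{lam} contains no descendant of gamma and blocks every backdoor path.
No other singleton works — e.g. {alpha} leaves P2 open — so {lam} is the unique smallest valid adjustment set.

{lam}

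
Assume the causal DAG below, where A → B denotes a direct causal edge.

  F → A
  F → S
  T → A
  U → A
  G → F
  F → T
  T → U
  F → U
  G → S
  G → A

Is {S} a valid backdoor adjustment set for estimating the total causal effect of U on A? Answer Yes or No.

No

Backdoor paths from U to A (paths whose first edge points into U):
  P1: U <- F <- G -> A
  P2: U <- F -> T -> A
  P3: U <- F -> S <- G -> A
  P4: U <- F -> A
  P5: U <- T <- F <- G -> A
  P6: U <- T <- F -> S <- G -> A
  P7: U <- T <- F -> A
  P8: U <- T -> A
Condition 1 (no descendant of U in the set): holds — descendants of U are {A}; none are in {S}.
Condition 2 (every backdoor path blocked by {S}):
  P1: open — no interior node is in the conditioning set.
  P2: open — no interior node is in the conditioning set.
  P3: open — collider(s) S are conditioned on (or have a conditioned descendant) and no non-collider on the path is in the set.
  P4: open — no interior node is in the conditioning set.
  P5: open — no interior node is in the conditioning set.
  P6: open — collider(s) S are conditioned on (or have a conditioned descendant) and no non-collider on the path is in the set.
  P7: open — no interior node is in the conditioning set.
  P8: open — no interior node is in the conditioning set.
{S} does not satisfy the backdoor criterion.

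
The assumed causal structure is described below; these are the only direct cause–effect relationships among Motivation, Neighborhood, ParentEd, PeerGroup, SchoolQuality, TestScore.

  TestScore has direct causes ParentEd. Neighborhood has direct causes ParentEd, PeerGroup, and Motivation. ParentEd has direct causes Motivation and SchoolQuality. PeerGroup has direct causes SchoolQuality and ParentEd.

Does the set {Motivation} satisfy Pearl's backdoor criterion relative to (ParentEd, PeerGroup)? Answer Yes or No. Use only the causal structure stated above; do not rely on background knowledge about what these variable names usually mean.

No

Backdoor paths from ParentEd to PeerGroup (paths whose first edge points into ParentEd):
  P1: ParentEd <- SchoolQuality -> PeerGroup
  P2: ParentEd <- Motivation -> Neighborhood <- PeerGroup
Condition 1 (no descendant of ParentEd in the set): holds — descendants of ParentEd are {Neighborhood, PeerGroup, TestScore}; none are in {Motivation}.
Condition 2 (every backdoor path blocked by {Motivation}):
  P1: open — no interior node is in the conditioning set.
  P2: blocked at fork node Motivation ∈ conditioning set.
{Motivation} does not satisfy the backdoor criterion.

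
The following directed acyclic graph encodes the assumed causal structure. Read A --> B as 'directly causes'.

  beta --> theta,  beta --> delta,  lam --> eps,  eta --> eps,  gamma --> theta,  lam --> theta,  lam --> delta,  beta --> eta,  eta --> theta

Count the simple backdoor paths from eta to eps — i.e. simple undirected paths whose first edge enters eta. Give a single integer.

A backdoor path from eta to eps is any simple undirected path whose first edge points into eta (i.e. leaves eta via a parent).
Parents of eta: {beta}.
Enumerating:
  P1: eta <- beta -> delta <- lam -> eps
  P2: eta <- beta -> theta <- lam -> eps
That exhausts the simple backdoor paths. Count: 2.

2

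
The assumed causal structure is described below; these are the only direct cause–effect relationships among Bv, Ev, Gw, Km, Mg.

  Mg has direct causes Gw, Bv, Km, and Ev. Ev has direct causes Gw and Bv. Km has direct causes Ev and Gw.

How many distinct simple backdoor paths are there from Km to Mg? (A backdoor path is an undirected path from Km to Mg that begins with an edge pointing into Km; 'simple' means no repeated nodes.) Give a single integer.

A backdoor path from Km to Mg is any simple undirected path whose first edge points into Km (i.e. leaves Km via a parent).
Parents of Km: {Ev, Gw}.
Enumerating:
  P1: Km <- Gw -> Ev <- Bv -> Mg
  P2: Km <- Gw -> Ev -> Mg
  P3: Km <- Gw -> Mg
  P4: Km <- Ev <- Gw -> Mg
  P5: Km <- Ev <- Bv -> Mg
  P6: Km <- Ev -> Mg
That exhausts the simple backdoor paths. Count: 6.

6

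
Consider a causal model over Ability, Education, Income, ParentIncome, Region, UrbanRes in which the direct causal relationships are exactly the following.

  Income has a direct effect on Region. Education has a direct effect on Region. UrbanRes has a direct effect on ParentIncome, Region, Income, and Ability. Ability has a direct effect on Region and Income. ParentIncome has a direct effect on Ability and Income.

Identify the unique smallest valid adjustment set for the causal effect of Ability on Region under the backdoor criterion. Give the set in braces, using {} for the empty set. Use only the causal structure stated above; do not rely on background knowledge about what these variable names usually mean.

{ParentIncome, UrbanRes}

Variables eligible for adjustment (non-descendants of Ability, excluding Ability and Region): {Education, ParentIncome, UrbanRes}.
Backdoor paths from Ability to Region:
  P1: Ability <- UrbanRes -> ParentIncome -> Income -> Region
  P2: Ability <- UrbanRes -> Income -> Region
  P3: Ability <- UrbanRes -> Region
  P4: Ability <- ParentIncome <- UrbanRes -> Income -> Region
  P5: Ability <- ParentIncome <- UrbanRes -> Region
  P6: Ability <- ParentIncome -> Income <- UrbanRes -> Region
  P7: Ability <- ParentIncome -> Income -> Region
The empty set is not sufficient: P1 (Ability <- UrbanRes -> ParentIncome -> Income -> Region) has no collider blocking it and no conditioned non-collider, so it is open.
Try {ParentIncome, UrbanRes}:
  P1: blocked at fork node UrbanRes ∈ conditioning set.
  P2: blocked at fork node UrbanRes ∈ conditioning set.
  P3: blocked at fork node UrbanRes ∈ conditioning set.
  P4: blocked at chain node ParentIncome ∈ conditioning set.
  P5: blocked at chain node ParentIncome ∈ conditioning set.
  P6: blocked at fork node ParentIncome ∈ conditioning set.
  P7: blocked at fork node ParentIncome ∈ conditioning set.
{ParentIncome, UrbanRes} contains no descendant of Ability and blocks every backdoor path.
Every element of {ParentIncome, UrbanRes} is needed (dropping ParentIncome leaves P7 open; dropping UrbanRes leaves P2 open), so no proper subset is valid.
Among all size-2 subsets of the eligible variables, only {ParentIncome, UrbanRes} blocks every backdoor path, so it is the unique smallest valid adjustment set.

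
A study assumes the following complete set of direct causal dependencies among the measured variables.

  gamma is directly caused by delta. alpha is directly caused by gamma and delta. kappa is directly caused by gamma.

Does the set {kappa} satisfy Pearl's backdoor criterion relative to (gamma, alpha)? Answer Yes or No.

No

Backdoor paths from gamma to alpha (paths whose first edge points into gamma):
  P1: gamma <- delta -> alpha
Condition 1 (no descendant of gamma in the set): FAILS — kappa is a descendant of gamma.
Condition 2 (every backdoor path blocked by {kappa}):
  P1: open — no interior node is in the conditioning set.
{kappa} does not satisfy the backdoor criterion.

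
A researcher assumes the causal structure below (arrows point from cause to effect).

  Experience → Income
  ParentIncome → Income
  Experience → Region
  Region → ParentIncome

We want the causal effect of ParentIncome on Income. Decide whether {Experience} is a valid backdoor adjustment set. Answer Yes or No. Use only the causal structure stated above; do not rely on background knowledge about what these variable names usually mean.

Backdoor paths from ParentIncome to Income (paths whose first edge points into ParentIncome):
  P1: ParentIncome <- Region <- Experience -> Income
Condition 1 (no descendant of ParentIncome in the set): holds — descendants of ParentIncome are {Income}; none are in {Experience}.
Condition 2 (every backdoor path blocked by {Experience}):
  P1: blocked at fork node Experience ∈ conditioning set.
{Experience} satisfies the backdoor criterion.

Yes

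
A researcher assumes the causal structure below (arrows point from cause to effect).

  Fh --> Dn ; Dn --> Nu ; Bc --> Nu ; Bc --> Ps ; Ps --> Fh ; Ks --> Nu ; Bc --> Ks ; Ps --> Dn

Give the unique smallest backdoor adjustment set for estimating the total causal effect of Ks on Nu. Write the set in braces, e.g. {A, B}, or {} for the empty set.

{Bc}

Variables eligible for adjustment (non-descendants of Ks, excluding Ks and Nu): {Bc, Dn, Fh, Ps}.
Backdoor paths from Ks to Nu:
  P1: Ks <- Bc -> Ps -> Fh -> Dn -> Nu
  P2: Ks <- Bc -> Ps -> Dn -> Nu
  P3: Ks <- Bc -> Nu
The empty set is not sufficient: P1 (Ks <- Bc -> Ps -> Fh -> Dn -> Nu) has no collider blocking it and no conditioned non-collider, so it is open.
Try {Bc}:
  P1: blocked at fork node Bc ∈ conditioning set.
  P2: blocked at fork node Bc ∈ conditioning set.
  P3: blocked at fork node Bc ∈ conditioning set.
{Bc} contains no descendant of Ks and blocks every backdoor path.
No other singleton works — e.g. {Ps} leaves P3 open — so {Bc} is the unique smallest valid adjustment set.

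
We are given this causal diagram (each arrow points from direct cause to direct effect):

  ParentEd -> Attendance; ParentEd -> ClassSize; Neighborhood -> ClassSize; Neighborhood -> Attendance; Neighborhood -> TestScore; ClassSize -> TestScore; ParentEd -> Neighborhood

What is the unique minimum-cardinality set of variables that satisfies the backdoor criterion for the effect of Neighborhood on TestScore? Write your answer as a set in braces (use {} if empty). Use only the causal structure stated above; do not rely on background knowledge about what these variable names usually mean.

Variables eligible for adjustment (non-descendants of Neighborhood, excluding Neighborhood and TestScore): {ParentEd}.
Backdoor paths from Neighborhood to TestScore:
  P1: Neighborhood <- ParentEd -> ClassSize -> TestScore
The empty set is not sufficient: P1 (Neighborhood <- ParentEd -> ClassSize -> TestScore) has no collider blocking it and no conditioned non-collider, so it is open.
Try {ParentEd}:
  P1: blocked at fork node ParentEd ∈ conditioning set.
{ParentEd} contains no descendant of Neighborhood and blocks every backdoor path.
{ParentEd} is the unique smallest valid adjustment set.

{ParentEd}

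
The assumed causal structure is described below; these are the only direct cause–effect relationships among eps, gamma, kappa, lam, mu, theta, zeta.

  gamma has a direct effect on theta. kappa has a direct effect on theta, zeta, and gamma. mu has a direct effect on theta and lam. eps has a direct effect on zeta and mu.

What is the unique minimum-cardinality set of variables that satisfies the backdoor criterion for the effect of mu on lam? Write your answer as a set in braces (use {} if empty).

Variables eligible for adjustment (non-descendants of mu, excluding mu and lam): {eps, gamma, kappa, zeta}.
Backdoor paths from mu to lam:
  (none)
With no backdoor paths the empty set already satisfies the criterion, and it is trivially minimal.

{}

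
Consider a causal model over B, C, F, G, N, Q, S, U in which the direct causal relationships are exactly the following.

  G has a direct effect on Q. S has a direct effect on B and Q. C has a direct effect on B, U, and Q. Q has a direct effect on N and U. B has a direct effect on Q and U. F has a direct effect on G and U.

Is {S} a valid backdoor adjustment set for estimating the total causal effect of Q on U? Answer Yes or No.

No

Backdoor paths from Q to U (paths whose first edge points into Q):
  P1: Q <- S -> B <- C -> U
  P2: Q <- S -> B -> U
  P3: Q <- G <- F -> U
  P4: Q <- C -> B -> U
  P5: Q <- C -> U
  P6: Q <- B <- C -> U
  P7: Q <- B -> U
Condition 1 (no descendant of Q in the set): holds — descendants of Q are {N, U}; none are in {S}.
Condition 2 (every backdoor path blocked by {S}):
  P1: blocked at fork node S ∈ conditioning set.
  P2: blocked at fork node S ∈ conditioning set.
  P3: open — no interior node is in the conditioning set.
  P4: open — no interior node is in the conditioning set.
  P5: open — no interior node is in the conditioning set.
  P6: open — no interior node is in the conditioning set.
  P7: open — no interior node is in the conditioning set.
{S} does not satisfy the backdoor criterion.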